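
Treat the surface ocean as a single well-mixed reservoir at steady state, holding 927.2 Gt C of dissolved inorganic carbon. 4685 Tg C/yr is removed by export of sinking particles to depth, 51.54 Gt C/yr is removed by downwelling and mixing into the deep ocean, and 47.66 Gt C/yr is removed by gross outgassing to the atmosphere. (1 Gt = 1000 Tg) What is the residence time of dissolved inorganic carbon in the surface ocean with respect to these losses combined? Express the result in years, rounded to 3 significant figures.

8.93 yr

Convert the export of sinking particles to depth flux: 4685 Tg C/yr = 4.685 Gt C/yr.
Total removal = 4.685 + 51.54 + 47.66 = 103.88 Gt C/yr.
τ = M / ΣF_out = 927.2 / 103.88 = 8.925 yr.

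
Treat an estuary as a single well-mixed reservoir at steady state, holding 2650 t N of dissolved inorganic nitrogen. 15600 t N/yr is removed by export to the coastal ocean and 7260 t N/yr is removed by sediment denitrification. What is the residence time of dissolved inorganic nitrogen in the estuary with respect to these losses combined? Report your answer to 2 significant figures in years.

0.12 yr

Total removal = 15600 + 7260 = 22860 t N/yr.
τ = M / ΣF_out = 2650 / 22860 = 0.1159 yr.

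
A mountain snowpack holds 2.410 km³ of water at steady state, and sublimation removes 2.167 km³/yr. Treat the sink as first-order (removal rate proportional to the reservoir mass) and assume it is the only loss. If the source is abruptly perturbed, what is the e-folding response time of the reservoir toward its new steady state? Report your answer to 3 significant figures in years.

For a linear reservoir the response time equals the residence time τ = M/F.
τ = 2.410 / 2.167 = 1.112 yr.

1.11 yr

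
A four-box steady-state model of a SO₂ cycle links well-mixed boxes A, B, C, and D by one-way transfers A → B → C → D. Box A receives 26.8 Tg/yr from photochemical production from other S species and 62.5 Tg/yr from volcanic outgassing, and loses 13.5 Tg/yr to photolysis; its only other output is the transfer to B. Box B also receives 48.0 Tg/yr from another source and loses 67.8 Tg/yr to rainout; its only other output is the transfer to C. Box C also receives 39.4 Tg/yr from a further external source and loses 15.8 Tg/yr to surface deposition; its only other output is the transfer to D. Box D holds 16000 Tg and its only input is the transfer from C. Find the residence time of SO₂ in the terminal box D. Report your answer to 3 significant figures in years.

Box A: F(A→B) = (26.8 + 62.5) − 13.5 = 75.800 Tg/yr.
Box B: F(B→C) = (75.800 + 48.0) − 67.8 = 56.000 Tg/yr.
Box C: F(C→D) = (56.000 + 39.4) − 15.8 = 79.600 Tg/yr.
Box D throughput = its input = 79.600 Tg/yr; τ = 16000 / 79.600 = 201.0 yr.

201 yr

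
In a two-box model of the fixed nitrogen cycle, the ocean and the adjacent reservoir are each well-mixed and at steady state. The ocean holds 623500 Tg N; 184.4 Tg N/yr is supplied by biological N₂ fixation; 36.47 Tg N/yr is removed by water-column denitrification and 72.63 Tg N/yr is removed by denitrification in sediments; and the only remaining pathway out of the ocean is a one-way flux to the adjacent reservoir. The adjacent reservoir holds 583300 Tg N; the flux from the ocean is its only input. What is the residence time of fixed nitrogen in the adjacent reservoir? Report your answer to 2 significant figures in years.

7700 yr

Balance the ocean: ΣF_in = 184.40 Tg N/yr.
Flux to the adjacent reservoir = ΣF_in − (36.47 + 72.63) = 75.300 Tg N/yr.
At steady state the output of the adjacent reservoir equals its input, 75.300 Tg N/yr.
τ = M / F = 583300 / 75.300 = 7746 yr.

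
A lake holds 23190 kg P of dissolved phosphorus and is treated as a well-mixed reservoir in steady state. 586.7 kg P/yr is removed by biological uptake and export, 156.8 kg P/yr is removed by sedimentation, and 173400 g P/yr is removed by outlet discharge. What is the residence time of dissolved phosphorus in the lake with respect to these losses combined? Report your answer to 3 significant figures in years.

25.3 yr

Convert the outlet discharge flux: 173400 g P/yr = 173.4 kg P/yr.
Total removal = 586.7 + 156.8 + 173.4 = 916.90 kg P/yr.
τ = M / ΣF_out = 23190 / 916.90 = 25.29 yr.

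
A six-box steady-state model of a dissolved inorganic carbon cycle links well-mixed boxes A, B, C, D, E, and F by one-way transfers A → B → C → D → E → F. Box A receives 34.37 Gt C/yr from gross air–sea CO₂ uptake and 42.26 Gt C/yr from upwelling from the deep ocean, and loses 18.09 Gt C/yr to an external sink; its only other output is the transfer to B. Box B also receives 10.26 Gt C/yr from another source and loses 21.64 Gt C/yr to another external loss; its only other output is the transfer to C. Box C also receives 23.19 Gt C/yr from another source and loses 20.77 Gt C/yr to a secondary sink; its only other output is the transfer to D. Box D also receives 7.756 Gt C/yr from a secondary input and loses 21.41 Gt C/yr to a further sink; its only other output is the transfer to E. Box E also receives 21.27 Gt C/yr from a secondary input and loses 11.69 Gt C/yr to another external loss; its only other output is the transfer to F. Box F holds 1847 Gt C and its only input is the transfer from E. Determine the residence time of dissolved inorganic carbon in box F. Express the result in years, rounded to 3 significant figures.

Box A: F(A→B) = (34.37 + 42.26) − 18.09 = 58.540 Gt C/yr.
Box B: F(B→C) = (58.540 + 10.26) − 21.64 = 47.160 Gt C/yr.
Box C: F(C→D) = (47.160 + 23.19) − 20.77 = 49.580 Gt C/yr.
Box D: F(D→E) = (49.580 + 7.756) − 21.41 = 35.926 Gt C/yr.
Box E: F(E→F) = (35.926 + 21.27) − 11.69 = 45.506 Gt C/yr.
Box F throughput = its input = 45.506 Gt C/yr; τ = 1847 / 45.506 = 40.59 yr.

40.6 yr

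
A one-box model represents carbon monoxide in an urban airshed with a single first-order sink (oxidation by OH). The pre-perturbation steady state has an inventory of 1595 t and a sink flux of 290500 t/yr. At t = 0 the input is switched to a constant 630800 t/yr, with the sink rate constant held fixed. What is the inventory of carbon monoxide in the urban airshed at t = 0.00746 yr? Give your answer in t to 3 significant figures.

The sink rate constant is k = F₀/M₀ = 290500/1595 = 182.1 yr⁻¹.
Solving dM/dt = F₁ − kM with M(0) = M₀ gives M(t) = F₁/k + (M₀ − F₁/k)·e^(−kt).
F₁/k = 630800/182.1 = 3463.4 t; kt = 182.1 × 0.00746 = 1.359, e^(−kt) = 0.2570.
M(0.00746) = 3463.4 + (1595 − 3463.4) × 0.2570 = 3463.4 − 480.2 = 2983.3 t.

2980 t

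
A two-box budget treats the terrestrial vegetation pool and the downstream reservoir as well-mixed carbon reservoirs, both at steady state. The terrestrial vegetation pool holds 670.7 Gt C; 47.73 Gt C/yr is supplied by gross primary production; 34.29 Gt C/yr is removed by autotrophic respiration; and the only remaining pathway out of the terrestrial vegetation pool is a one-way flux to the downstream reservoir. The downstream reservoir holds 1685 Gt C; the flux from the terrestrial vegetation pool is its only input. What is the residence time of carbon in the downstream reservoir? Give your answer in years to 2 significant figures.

130 yr

Balance the terrestrial vegetation pool: ΣF_in = 47.730 Gt C/yr.
Flux to the downstream reservoir = ΣF_in − (34.29) = 13.440 Gt C/yr.
At steady state the output of the downstream reservoir equals its input, 13.440 Gt C/yr.
τ = M / F = 1685 / 13.440 = 125.4 yr.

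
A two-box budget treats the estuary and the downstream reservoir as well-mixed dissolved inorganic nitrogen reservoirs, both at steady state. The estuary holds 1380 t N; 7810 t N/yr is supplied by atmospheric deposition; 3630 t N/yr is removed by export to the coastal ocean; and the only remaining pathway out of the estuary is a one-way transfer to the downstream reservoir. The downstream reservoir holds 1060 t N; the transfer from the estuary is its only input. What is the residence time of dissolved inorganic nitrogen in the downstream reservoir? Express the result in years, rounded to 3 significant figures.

Balance the estuary: ΣF_in = 7810.0 t N/yr.
Transfer to the downstream reservoir = ΣF_in − (3630) = 4180.0 t N/yr.
At steady state the output of the downstream reservoir equals its input, 4180.0 t N/yr.
τ = M / F = 1060 / 4180.0 = 0.2536 yr.

0.254 yr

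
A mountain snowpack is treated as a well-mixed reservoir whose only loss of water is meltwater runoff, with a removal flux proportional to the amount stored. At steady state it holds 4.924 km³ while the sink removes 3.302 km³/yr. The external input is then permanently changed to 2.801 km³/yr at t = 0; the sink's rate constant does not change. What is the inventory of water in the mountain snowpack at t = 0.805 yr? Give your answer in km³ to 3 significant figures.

Residence time τ = M₀/F₀ = 1.491 yr. The eventual steady state is M_∞ = M₀·(F₁/F₀) = 4.924 × 2.801/3.302 = 4.1769 km³.
The anomaly ΔM(t) = M(t) − M_∞ decays as ΔM₀·e^(−t/τ) with ΔM₀ = 4.924 − 4.1769 = 0.7471 km³.
At t = 0.805 yr, e^(−t/τ) = e^(−0.5398) = 0.5828, so ΔM = 0.4354 km³ and M = 4.1769 + 0.4354 = 4.6123 km³.

4.61 km³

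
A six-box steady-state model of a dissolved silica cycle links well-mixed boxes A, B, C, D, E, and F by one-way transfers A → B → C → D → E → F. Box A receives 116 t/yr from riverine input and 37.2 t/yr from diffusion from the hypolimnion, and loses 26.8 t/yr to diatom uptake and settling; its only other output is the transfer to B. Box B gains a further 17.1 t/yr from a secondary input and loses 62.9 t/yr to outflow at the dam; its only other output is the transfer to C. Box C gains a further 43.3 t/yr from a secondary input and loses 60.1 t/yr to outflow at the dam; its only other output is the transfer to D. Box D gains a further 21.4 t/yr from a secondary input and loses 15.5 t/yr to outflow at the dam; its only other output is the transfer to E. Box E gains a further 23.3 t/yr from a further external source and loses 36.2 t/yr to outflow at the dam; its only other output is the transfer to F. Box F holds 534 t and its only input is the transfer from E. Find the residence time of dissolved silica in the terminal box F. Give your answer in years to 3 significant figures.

9.40 yr

Box A: F(A→B) = (116 + 37.2) − 26.8 = 126.40 t/yr.
Box B: F(B→C) = (126.40 + 17.1) − 62.9 = 80.600 t/yr.
Box C: F(C→D) = (80.600 + 43.3) − 60.1 = 63.800 t/yr.
Box D: F(D→E) = (63.800 + 21.4) − 15.5 = 69.700 t/yr.
Box E: F(E→F) = (69.700 + 23.3) − 36.2 = 56.800 t/yr.
Box F throughput = its input = 56.800 t/yr; τ = 534 / 56.800 = 9.401 yr.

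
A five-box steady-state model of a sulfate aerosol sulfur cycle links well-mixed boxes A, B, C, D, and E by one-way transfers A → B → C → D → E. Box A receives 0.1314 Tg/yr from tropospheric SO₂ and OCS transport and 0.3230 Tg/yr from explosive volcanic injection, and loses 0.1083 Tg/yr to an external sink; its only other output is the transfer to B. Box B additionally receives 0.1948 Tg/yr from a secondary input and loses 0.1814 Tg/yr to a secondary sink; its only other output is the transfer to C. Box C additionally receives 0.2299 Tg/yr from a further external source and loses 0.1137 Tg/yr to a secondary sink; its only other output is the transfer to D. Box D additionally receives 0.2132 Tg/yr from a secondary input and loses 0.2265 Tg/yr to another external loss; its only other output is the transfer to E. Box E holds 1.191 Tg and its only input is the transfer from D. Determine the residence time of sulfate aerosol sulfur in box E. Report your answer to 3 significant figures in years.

Box A: F(A→B) = (0.1314 + 0.3230) − 0.1083 = 0.34610 Tg/yr.
Box B: F(B→C) = (0.34610 + 0.1948) − 0.1814 = 0.35950 Tg/yr.
Box C: F(C→D) = (0.35950 + 0.2299) − 0.1137 = 0.47570 Tg/yr.
Box D: F(D→E) = (0.47570 + 0.2132) − 0.2265 = 0.46240 Tg/yr.
Box E throughput = its input = 0.46240 Tg/yr; τ = 1.191 / 0.46240 = 2.576 yr.

2.58 yr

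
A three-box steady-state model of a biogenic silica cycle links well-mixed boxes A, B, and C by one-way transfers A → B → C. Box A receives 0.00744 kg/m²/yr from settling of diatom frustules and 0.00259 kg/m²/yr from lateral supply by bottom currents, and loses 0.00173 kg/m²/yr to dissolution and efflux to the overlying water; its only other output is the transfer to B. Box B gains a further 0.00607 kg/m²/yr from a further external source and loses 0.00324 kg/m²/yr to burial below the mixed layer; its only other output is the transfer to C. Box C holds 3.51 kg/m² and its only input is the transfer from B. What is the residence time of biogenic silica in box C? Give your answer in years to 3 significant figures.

315 yr

Box A: F(A→B) = (0.00744 + 0.00259) − 0.00173 = 0.0083000 kg/m²/yr.
Box B: F(B→C) = (0.0083000 + 0.00607) − 0.00324 = 0.011130 kg/m²/yr.
Box C throughput = its input = 0.011130 kg/m²/yr; τ = 3.51 / 0.011130 = 315.4 yr.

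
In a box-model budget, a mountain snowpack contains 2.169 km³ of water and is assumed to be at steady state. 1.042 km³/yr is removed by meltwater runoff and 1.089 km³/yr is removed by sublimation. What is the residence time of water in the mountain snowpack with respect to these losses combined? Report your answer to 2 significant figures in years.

1.0 yr

Total removal = 1.042 + 1.089 = 2.1310 km³/yr.
τ = M / ΣF_out = 2.169 / 2.1310 = 1.018 yr.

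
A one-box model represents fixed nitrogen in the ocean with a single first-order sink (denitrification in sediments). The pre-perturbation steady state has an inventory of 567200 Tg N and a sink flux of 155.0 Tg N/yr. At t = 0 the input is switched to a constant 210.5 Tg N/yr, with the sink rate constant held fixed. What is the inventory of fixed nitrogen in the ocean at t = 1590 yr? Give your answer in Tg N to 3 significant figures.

639000 Tg N

Residence time τ = M₀/F₀ = 3659 yr. The eventual steady state is M_∞ = M₀·(F₁/F₀) = 567200 × 210.5/155.0 = 770290 Tg N.
The anomaly ΔM(t) = M(t) − M_∞ decays as ΔM₀·e^(−t/τ) with ΔM₀ = 567200 − 770290 = −203100 Tg N.
At t = 1590 yr, e^(−t/τ) = e^(−0.4345) = 0.6476, so ΔM = −131500 Tg N and M = 770290 − 131500 = 638770 Tg N.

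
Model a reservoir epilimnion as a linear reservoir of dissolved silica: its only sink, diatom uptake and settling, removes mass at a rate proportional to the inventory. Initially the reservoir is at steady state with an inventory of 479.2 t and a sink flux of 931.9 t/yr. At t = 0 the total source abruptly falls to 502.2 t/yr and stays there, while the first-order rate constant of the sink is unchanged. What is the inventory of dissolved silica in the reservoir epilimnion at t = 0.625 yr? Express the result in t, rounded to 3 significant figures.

324 t

The sink rate constant is k = F₀/M₀ = 931.9/479.2 = 1.945 yr⁻¹.
Solving dM/dt = F₁ − kM with M(0) = M₀ gives M(t) = F₁/k + (M₀ − F₁/k)·e^(−kt).
F₁/k = 502.2/1.945 = 258.24 t; kt = 1.945 × 0.625 = 1.215, e^(−kt) = 0.2966.
M(0.625) = 258.24 + (479.2 − 258.24) × 0.2966 = 258.24 + 65.53 = 323.77 t.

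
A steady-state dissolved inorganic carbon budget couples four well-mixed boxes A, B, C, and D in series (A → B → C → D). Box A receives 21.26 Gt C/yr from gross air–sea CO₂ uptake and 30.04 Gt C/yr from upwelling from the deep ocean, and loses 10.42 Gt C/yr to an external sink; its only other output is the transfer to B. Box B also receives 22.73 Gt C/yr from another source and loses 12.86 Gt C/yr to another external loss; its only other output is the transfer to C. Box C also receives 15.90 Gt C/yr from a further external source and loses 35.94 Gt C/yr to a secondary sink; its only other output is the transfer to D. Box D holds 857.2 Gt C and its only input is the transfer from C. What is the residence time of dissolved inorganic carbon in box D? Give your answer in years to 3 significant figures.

27.9 yr

Box A: F(A→B) = (21.26 + 30.04) − 10.42 = 40.880 Gt C/yr.
Box B: F(B→C) = (40.880 + 22.73) − 12.86 = 50.750 Gt C/yr.
Box C: F(C→D) = (50.750 + 15.90) − 35.94 = 30.710 Gt C/yr.
Box D throughput = its input = 30.710 Gt C/yr; τ = 857.2 / 30.710 = 27.91 yr.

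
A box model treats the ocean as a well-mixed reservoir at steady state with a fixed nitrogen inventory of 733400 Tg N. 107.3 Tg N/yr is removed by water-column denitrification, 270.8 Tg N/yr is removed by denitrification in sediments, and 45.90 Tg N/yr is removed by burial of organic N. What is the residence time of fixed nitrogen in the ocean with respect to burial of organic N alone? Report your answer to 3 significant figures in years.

16000 yr

Residence time with respect to a single sink: τ = M / F_sink.
τ = 733400 / 45.90 = 15980 yr.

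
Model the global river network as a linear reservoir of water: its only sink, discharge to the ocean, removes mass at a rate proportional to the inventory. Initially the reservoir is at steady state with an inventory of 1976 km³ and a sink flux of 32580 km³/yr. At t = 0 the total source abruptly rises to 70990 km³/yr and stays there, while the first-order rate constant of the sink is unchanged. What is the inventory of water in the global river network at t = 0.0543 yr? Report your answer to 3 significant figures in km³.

The sink rate constant is k = F₀/M₀ = 32580/1976 = 16.49 yr⁻¹.
Solving dM/dt = F₁ − kM with M(0) = M₀ gives M(t) = F₁/k + (M₀ − F₁/k)·e^(−kt).
F₁/k = 70990/16.49 = 4305.6 km³; kt = 16.49 × 0.0543 = 0.8953, e^(−kt) = 0.4085.
M(0.0543) = 4305.6 + (1976 − 4305.6) × 0.4085 = 4305.6 − 951.6 = 3354.0 km³.

3350 km³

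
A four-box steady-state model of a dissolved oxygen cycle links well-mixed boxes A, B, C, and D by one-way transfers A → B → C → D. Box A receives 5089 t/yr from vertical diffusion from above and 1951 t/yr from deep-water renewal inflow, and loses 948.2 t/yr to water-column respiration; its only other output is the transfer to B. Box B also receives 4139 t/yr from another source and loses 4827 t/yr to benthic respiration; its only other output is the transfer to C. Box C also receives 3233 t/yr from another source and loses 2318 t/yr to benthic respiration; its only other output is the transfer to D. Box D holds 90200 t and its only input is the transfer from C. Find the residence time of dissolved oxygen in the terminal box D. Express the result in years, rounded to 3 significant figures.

14.3 yr

Box A: F(A→B) = (5089 + 1951) − 948.2 = 6091.8 t/yr.
Box B: F(B→C) = (6091.8 + 4139) − 4827 = 5403.8 t/yr.
Box C: F(C→D) = (5403.8 + 3233) − 2318 = 6318.8 t/yr.
Box D throughput = its input = 6318.8 t/yr; τ = 90200 / 6318.8 = 14.27 yr.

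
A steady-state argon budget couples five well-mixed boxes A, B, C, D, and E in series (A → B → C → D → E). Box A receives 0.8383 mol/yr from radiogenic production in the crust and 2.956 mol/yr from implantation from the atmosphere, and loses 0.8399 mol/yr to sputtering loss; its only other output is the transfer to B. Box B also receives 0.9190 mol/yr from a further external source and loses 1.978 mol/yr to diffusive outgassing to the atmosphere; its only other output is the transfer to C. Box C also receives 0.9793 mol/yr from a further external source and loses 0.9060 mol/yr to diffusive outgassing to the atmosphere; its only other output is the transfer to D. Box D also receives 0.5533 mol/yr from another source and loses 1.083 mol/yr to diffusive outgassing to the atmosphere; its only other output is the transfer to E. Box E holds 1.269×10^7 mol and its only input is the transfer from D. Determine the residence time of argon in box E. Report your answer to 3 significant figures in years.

8.82×10^6 yr

Box A: F(A→B) = (0.8383 + 2.956) − 0.8399 = 2.9544 mol/yr.
Box B: F(B→C) = (2.9544 + 0.9190) − 1.978 = 1.8954 mol/yr.
Box C: F(C→D) = (1.8954 + 0.9793) − 0.9060 = 1.9687 mol/yr.
Box D: F(D→E) = (1.9687 + 0.5533) − 1.083 = 1.4390 mol/yr.
Box E throughput = its input = 1.4390 mol/yr; τ = 1.269×10^7 / 1.4390 = 8.819×10^6 yr.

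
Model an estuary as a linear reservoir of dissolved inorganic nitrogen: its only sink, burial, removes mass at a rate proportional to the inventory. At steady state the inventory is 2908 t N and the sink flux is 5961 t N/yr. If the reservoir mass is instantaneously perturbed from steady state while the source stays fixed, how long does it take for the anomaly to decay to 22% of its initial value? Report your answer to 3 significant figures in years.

For a linear reservoir the anomaly decays as exp(−t/τ) with τ = M/F = 2908/5961 = 0.4878 yr.
exp(−t/τ) = 0.22 ⇒ t = −τ ln(0.22) = 0.4878 × 1.514 = 0.7386 yr.

0.739 yr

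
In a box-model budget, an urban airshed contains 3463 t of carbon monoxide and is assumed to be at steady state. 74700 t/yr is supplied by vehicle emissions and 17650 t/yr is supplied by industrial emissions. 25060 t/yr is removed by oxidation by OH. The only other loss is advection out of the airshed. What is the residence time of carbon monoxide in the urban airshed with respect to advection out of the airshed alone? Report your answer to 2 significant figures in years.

At steady state ΣF_in = ΣF_out.
ΣF_in = 74700 + 17650 = 92350 t/yr.
Advection out of the airshed flux = ΣF_in − (25060) = 92350 − 25060 = 67290 t/yr.
τ = M / F = 3463 / 67290 = 0.05146 yr.

0.051 yr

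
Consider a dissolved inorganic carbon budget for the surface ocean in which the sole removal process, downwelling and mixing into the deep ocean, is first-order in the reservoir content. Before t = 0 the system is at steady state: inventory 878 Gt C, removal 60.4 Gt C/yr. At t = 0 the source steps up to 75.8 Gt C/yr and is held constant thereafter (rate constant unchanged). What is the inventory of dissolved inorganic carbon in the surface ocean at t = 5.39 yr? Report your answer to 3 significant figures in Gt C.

The sink rate constant is k = F₀/M₀ = 60.4/878 = 0.06879 yr⁻¹.
Solving dM/dt = F₁ − kM with M(0) = M₀ gives M(t) = F₁/k + (M₀ − F₁/k)·e^(−kt).
F₁/k = 75.8/0.06879 = 1101.9 Gt C; kt = 0.06879 × 5.39 = 0.3708, e^(−kt) = 0.6902.
M(5.39) = 1101.9 + (878 − 1101.9) × 0.6902 = 1101.9 − 154.5 = 947.36 Gt C.

947 Gt C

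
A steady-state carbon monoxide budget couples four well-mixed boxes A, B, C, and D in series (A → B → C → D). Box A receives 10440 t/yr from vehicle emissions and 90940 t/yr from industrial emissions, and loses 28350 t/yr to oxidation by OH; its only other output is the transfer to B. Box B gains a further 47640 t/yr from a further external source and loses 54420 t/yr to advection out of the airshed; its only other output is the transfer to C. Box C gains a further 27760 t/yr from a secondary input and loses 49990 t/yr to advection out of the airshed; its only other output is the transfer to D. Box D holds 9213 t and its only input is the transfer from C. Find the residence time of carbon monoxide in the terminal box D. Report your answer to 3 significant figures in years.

0.209 yr

Box A: F(A→B) = (10440 + 90940) − 28350 = 73030 t/yr.
Box B: F(B→C) = (73030 + 47640) − 54420 = 66250 t/yr.
Box C: F(C→D) = (66250 + 27760) − 49990 = 44020 t/yr.
Box D throughput = its input = 44020 t/yr; τ = 9213 / 44020 = 0.2093 yr.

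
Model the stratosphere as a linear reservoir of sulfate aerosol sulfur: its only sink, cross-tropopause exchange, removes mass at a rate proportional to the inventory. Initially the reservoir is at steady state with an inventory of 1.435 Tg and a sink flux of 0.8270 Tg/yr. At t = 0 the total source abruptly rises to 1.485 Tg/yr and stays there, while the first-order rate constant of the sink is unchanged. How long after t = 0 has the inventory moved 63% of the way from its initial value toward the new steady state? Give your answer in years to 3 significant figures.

τ = M₀/F₀ = 1.435/0.8270 = 1.735 yr.
The remaining gap fraction is e^(−t/τ); 63% covered ⇒ e^(−t/τ) = 0.370.
t = −τ ln(0.370) = 1.735 × 0.9943 = 1.725 yr.

1.73 yr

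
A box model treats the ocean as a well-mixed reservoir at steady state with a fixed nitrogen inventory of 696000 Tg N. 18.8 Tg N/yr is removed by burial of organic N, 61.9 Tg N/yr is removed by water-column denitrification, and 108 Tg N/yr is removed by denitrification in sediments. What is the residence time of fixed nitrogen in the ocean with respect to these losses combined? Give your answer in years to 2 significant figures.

3700 yr

Total removal = 18.80 + 61.90 + 108.0 = 188.70 Tg N/yr.
τ = M / ΣF_out = 696000 / 188.70 = 3688 yr.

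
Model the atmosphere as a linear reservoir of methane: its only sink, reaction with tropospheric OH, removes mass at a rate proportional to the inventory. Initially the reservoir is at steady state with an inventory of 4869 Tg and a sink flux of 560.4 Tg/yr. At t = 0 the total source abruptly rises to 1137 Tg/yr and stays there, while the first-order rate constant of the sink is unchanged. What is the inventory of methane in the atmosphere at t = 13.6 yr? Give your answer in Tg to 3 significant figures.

The sink rate constant is k = F₀/M₀ = 560.4/4869 = 0.1151 yr⁻¹.
Solving dM/dt = F₁ − kM with M(0) = M₀ gives M(t) = F₁/k + (M₀ − F₁/k)·e^(−kt).
F₁/k = 1137/0.1151 = 9878.8 Tg; kt = 0.1151 × 13.6 = 1.565, e^(−kt) = 0.2090.
M(13.6) = 9878.8 + (4869 − 9878.8) × 0.2090 = 9878.8 − 1047 = 8831.6 Tg.

8830 Tg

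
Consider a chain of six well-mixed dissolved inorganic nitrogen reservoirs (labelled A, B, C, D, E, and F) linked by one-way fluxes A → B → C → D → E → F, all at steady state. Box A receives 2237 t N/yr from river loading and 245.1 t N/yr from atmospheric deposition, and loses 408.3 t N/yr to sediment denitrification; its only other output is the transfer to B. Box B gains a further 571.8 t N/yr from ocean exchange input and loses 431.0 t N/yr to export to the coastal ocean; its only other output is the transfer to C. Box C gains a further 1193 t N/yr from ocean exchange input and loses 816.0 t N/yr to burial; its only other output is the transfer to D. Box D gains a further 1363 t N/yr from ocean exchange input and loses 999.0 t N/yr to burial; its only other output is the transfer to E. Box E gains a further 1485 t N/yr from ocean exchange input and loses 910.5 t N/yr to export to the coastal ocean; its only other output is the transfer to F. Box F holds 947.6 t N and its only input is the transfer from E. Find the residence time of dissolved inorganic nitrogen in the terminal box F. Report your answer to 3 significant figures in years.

Box A: F(A→B) = (2237 + 245.1) − 408.3 = 2073.8 t N/yr.
Box B: F(B→C) = (2073.8 + 571.8) − 431.0 = 2214.6 t N/yr.
Box C: F(C→D) = (2214.6 + 1193) − 816.0 = 2591.6 t N/yr.
Box D: F(D→E) = (2591.6 + 1363) − 999.0 = 2955.6 t N/yr.
Box E: F(E→F) = (2955.6 + 1485) − 910.5 = 3530.1 t N/yr.
Box F throughput = its input = 3530.1 t N/yr; τ = 947.6 / 3530.1 = 0.2684 yr.

0.268 yr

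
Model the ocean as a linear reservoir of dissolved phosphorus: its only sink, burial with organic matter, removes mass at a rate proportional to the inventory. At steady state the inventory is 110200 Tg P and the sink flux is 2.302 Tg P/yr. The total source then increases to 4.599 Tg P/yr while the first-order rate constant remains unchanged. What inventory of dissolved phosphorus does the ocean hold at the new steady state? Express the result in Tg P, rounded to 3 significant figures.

220000 Tg P

Rate constant k = F/M = 2.302 / 110200 = 2.089×10^-5 yr⁻¹.
At the new steady state, source = k·M_new ⇒ M_new = 4.599 / 2.089×10^-5 = 220200 Tg P.
(Equivalently M_new = M × F_new/F_old = 110200 × 4.599/2.302.)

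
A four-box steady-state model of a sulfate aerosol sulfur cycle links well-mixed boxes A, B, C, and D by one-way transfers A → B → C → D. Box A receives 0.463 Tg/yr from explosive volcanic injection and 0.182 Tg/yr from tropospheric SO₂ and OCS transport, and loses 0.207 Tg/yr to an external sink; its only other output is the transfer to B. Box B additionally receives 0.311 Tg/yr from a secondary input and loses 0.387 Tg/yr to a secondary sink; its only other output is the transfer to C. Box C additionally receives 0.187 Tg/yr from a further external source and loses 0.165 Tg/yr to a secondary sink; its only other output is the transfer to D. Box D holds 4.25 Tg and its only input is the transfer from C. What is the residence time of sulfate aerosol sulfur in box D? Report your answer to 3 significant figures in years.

Box A: F(A→B) = (0.463 + 0.182) − 0.207 = 0.43800 Tg/yr.
Box B: F(B→C) = (0.43800 + 0.311) − 0.387 = 0.36200 Tg/yr.
Box C: F(C→D) = (0.36200 + 0.187) − 0.165 = 0.38400 Tg/yr.
Box D throughput = its input = 0.38400 Tg/yr; τ = 4.25 / 0.38400 = 11.07 yr.

11.1 yr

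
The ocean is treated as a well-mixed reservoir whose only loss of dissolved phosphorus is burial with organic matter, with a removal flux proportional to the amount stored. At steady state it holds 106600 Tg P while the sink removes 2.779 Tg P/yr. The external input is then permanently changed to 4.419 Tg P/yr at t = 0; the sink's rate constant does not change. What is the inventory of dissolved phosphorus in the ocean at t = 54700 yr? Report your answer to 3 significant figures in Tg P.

Residence time τ = M₀/F₀ = 38360 yr. The eventual steady state is M_∞ = M₀·(F₁/F₀) = 106600 × 4.419/2.779 = 169510 Tg P.
The anomaly ΔM(t) = M(t) − M_∞ decays as ΔM₀·e^(−t/τ) with ΔM₀ = 106600 − 169510 = −62910 Tg P.
At t = 54700 yr, e^(−t/τ) = e^(−1.426) = 0.2403, so ΔM = −15120 Tg P and M = 169510 − 15120 = 154390 Tg P.

154000 Tg P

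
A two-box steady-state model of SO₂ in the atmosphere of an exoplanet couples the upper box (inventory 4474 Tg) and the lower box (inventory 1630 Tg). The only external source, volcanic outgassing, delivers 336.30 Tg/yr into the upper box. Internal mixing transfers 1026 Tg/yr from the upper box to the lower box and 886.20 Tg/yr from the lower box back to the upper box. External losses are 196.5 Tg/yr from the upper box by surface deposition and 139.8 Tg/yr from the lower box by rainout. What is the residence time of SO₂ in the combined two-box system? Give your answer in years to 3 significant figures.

18.2 yr

Residence time in the combined system uses the total inventory and the total *external* removal — internal exchanges between the two boxes cancel.
M_total = 4474 + 1630 = 6104.0 Tg.
ΣF_external_out = 196.5 + 139.8 = 336.30 Tg/yr.
τ = M_total / ΣF_ext = 6104.0 / 336.30 = 18.15 yr.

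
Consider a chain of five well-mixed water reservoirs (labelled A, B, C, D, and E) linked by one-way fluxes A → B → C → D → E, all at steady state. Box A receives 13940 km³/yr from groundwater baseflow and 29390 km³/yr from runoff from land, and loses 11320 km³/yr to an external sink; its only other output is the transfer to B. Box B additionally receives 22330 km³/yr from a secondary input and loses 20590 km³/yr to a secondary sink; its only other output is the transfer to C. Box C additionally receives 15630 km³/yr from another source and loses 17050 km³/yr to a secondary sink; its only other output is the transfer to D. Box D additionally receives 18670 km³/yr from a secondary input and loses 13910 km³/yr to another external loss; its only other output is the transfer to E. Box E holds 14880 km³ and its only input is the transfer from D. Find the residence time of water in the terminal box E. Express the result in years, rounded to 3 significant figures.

Box A: F(A→B) = (13940 + 29390) − 11320 = 32010 km³/yr.
Box B: F(B→C) = (32010 + 22330) − 20590 = 33750 km³/yr.
Box C: F(C→D) = (33750 + 15630) − 17050 = 32330 km³/yr.
Box D: F(D→E) = (32330 + 18670) − 13910 = 37090 km³/yr.
Box E throughput = its input = 37090 km³/yr; τ = 14880 / 37090 = 0.4012 yr.

0.401 yr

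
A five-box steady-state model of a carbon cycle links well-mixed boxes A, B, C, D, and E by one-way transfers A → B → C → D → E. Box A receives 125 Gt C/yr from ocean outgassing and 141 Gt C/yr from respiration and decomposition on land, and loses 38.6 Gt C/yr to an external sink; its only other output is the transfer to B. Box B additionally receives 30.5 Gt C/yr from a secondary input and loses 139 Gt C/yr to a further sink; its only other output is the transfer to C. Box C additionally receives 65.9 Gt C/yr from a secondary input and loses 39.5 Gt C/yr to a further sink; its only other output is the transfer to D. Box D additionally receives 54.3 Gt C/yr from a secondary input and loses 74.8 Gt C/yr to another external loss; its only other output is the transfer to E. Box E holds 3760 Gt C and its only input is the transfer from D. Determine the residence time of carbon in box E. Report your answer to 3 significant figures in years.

30.1 yr

Box A: F(A→B) = (125 + 141) − 38.6 = 227.40 Gt C/yr.
Box B: F(B→C) = (227.40 + 30.5) − 139 = 118.90 Gt C/yr.
Box C: F(C→D) = (118.90 + 65.9) − 39.5 = 145.30 Gt C/yr.
Box D: F(D→E) = (145.30 + 54.3) − 74.8 = 124.80 Gt C/yr.
Box E throughput = its input = 124.80 Gt C/yr; τ = 3760 / 124.80 = 30.13 yr.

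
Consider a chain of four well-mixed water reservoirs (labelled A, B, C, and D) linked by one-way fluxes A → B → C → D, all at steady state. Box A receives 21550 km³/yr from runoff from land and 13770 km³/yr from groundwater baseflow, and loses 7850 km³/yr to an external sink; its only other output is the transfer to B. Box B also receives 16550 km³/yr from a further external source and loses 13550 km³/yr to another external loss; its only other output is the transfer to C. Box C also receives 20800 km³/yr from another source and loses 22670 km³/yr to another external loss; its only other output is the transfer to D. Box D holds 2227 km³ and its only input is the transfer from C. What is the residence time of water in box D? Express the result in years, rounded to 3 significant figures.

Box A: F(A→B) = (21550 + 13770) − 7850 = 27470 km³/yr.
Box B: F(B→C) = (27470 + 16550) − 13550 = 30470 km³/yr.
Box C: F(C→D) = (30470 + 20800) − 22670 = 28600 km³/yr.
Box D throughput = its input = 28600 km³/yr; τ = 2227 / 28600 = 0.07787 yr.

0.0779 yr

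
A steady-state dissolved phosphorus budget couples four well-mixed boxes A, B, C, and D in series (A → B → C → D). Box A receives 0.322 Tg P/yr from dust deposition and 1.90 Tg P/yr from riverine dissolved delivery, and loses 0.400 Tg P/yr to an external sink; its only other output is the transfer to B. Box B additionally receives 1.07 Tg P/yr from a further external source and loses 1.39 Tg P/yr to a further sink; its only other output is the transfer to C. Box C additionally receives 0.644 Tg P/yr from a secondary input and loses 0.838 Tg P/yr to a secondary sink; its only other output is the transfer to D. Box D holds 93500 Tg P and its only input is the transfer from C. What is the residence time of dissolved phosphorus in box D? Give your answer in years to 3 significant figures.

71500 yr

Box A: F(A→B) = (0.322 + 1.90) − 0.400 = 1.8220 Tg P/yr.
Box B: F(B→C) = (1.8220 + 1.07) − 1.39 = 1.5020 Tg P/yr.
Box C: F(C→D) = (1.5020 + 0.644) − 0.838 = 1.3080 Tg P/yr.
Box D throughput = its input = 1.3080 Tg P/yr; τ = 93500 / 1.3080 = 71480 yr.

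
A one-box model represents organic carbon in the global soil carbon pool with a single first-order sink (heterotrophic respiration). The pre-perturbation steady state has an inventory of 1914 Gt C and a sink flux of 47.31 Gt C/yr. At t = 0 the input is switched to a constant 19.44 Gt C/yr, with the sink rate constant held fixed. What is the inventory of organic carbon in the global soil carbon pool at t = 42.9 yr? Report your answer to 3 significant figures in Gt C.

1180 Gt C

The sink rate constant is k = F₀/M₀ = 47.31/1914 = 0.02472 yr⁻¹.
Solving dM/dt = F₁ − kM with M(0) = M₀ gives M(t) = F₁/k + (M₀ − F₁/k)·e^(−kt).
F₁/k = 19.44/0.02472 = 786.48 Gt C; kt = 0.02472 × 42.9 = 1.060, e^(−kt) = 0.3463.
M(42.9) = 786.48 + (1914 − 786.48) × 0.3463 = 786.48 + 390.5 = 1177.0 Gt C.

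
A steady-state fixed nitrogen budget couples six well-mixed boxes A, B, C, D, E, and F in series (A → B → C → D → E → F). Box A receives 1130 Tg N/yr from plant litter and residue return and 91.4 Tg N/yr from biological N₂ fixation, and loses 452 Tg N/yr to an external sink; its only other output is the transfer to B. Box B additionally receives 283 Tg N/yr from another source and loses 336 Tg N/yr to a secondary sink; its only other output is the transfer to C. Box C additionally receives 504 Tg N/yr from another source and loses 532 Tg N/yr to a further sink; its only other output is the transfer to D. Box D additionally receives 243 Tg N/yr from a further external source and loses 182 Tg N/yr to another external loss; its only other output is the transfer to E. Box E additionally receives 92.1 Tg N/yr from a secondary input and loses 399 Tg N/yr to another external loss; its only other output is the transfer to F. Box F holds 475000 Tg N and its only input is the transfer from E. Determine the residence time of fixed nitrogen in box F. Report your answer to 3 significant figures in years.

Box A: F(A→B) = (1130 + 91.4) − 452 = 769.40 Tg N/yr.
Box B: F(B→C) = (769.40 + 283) − 336 = 716.40 Tg N/yr.
Box C: F(C→D) = (716.40 + 504) − 532 = 688.40 Tg N/yr.
Box D: F(D→E) = (688.40 + 243) − 182 = 749.40 Tg N/yr.
Box E: F(E→F) = (749.40 + 92.1) − 399 = 442.50 Tg N/yr.
Box F throughput = its input = 442.50 Tg N/yr; τ = 475000 / 442.50 = 1073 yr.

1070 yr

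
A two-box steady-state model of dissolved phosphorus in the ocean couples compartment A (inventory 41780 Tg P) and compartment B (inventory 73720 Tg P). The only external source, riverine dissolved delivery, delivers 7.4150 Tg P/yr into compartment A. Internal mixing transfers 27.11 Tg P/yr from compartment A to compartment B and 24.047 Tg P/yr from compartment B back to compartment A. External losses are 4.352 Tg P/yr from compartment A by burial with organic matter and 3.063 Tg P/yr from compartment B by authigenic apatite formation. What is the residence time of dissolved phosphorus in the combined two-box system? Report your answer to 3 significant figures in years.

For the system as a whole, the A↔B exchange is internal and contributes nothing to the throughput; only the external sinks remove mass.
M_total = 41780 + 73720 = 115500 Tg P.
ΣF_external_out = 4.352 + 3.063 = 7.4150 Tg P/yr.
τ = M_total / ΣF_ext = 115500 / 7.4150 = 15580 yr.

15600 yr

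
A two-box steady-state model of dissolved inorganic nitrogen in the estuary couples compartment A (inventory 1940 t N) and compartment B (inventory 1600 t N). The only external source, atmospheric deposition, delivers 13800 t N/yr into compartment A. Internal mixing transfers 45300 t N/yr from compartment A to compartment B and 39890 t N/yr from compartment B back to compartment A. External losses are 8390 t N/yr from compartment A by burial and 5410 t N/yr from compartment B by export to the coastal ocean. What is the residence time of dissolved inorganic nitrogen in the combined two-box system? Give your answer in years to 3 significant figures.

0.257 yr

For the system as a whole, the A↔B exchange is internal and contributes nothing to the throughput; only the external sinks remove mass.
M_total = 1940 + 1600 = 3540.0 t N.
ΣF_external_out = 8390 + 5410 = 13800 t N/yr.
τ = M_total / ΣF_ext = 3540.0 / 13800 = 0.2565 yr.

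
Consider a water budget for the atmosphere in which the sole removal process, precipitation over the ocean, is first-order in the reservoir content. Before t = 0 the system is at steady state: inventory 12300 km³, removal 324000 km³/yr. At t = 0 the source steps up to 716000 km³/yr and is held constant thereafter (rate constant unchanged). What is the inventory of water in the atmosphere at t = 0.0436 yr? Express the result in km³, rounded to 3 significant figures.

Residence time τ = M₀/F₀ = 0.03796 yr. The eventual steady state is M_∞ = M₀·(F₁/F₀) = 12300 × 716000/324000 = 27181 km³.
The anomaly ΔM(t) = M(t) − M_∞ decays as ΔM₀·e^(−t/τ) with ΔM₀ = 12300 − 27181 = −14880 km³.
At t = 0.0436 yr, e^(−t/τ) = e^(−1.148) = 0.3171, so ΔM = −4719 km³ and M = 27181 − 4719 = 22462 km³.

22500 km³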